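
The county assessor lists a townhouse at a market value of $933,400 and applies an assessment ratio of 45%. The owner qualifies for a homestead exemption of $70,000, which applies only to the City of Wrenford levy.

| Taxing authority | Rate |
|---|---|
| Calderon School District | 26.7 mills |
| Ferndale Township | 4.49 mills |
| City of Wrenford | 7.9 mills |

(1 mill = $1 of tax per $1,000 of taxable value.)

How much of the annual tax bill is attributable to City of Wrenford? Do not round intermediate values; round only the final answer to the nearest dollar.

$2,765

Assessed value = $933,400 × 0.45 = $420,030
City of Wrenford taxable value = $420,030 − $70,000 = $350,030
City of Wrenford levy = $350,030 × 0.0079 = $2,765.237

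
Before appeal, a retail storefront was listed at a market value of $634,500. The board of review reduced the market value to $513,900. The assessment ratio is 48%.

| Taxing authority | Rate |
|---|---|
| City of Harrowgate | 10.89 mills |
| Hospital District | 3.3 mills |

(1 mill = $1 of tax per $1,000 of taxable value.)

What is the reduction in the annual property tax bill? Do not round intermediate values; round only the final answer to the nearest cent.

$821.43

Old assessed value = $634,500 × 0.48 = $304,560
New assessed value = $513,900 × 0.48 = $246,672
Combined rate = 0.01089 + 0.0033 = 0.01419
Old tax = $304,560 × 0.01419 = $4,321.7064
New tax = $246,672 × 0.01419 = $3,500.27568
Reduction = $4,321.7064 − $3,500.27568 = $821.43072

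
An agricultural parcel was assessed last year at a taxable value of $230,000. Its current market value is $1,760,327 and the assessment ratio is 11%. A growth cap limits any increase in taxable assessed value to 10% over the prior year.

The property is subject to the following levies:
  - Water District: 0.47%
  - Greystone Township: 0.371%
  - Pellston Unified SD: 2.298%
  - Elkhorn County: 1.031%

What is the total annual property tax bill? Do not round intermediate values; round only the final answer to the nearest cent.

Uncapped assessed value = $1,760,327 × 0.11 = $193,635.97
Cap limit = $230,000 × 1.1 = $253,000
Taxable assessed value = min($193,635.97, $253,000) = $193,635.97 (cap does not bind)
Water District: $193,635.97 × 0.0047 = $910.089059
Greystone Township: $193,635.97 × 0.00371 = $718.3894487
Pellston Unified SD: $193,635.97 × 0.02298 = $4,449.7545906
Elkhorn County: $193,635.97 × 0.01031 = $1,996.3868507
Total = $8,074.619949

$8,074.62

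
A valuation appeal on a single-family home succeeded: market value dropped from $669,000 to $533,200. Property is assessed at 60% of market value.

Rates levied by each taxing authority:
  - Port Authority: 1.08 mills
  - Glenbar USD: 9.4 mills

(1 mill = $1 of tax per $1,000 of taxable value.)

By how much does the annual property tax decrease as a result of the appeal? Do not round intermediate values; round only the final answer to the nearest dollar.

$854

Old assessed value = $669,000 × 0.6 = $401,400
New assessed value = $533,200 × 0.6 = $319,920
Combined rate = 0.00108 + 0.0094 = 0.01048
Old tax = $401,400 × 0.01048 = $4,206.672
New tax = $319,920 × 0.01048 = $3,352.7616
Reduction = $4,206.672 − $3,352.7616 = $853.9104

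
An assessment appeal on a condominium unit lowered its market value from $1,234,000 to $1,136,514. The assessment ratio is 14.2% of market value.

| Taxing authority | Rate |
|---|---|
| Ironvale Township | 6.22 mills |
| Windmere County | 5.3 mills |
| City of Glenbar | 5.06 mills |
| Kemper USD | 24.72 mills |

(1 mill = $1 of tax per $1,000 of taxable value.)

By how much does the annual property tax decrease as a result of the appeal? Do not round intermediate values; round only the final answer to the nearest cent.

$571.72

Old assessed value = $1,234,000 × 0.142 = $175,228
New assessed value = $1,136,514 × 0.142 = $161,384.988
Combined rate = 0.00622 + 0.0053 + 0.00506 + 0.02472 = 0.0413
Old tax = $175,228 × 0.0413 = $7,236.9164
New tax = $161,384.988 × 0.0413 = $6,665.2000044
Reduction = $7,236.9164 − $6,665.2000044 = $571.7163956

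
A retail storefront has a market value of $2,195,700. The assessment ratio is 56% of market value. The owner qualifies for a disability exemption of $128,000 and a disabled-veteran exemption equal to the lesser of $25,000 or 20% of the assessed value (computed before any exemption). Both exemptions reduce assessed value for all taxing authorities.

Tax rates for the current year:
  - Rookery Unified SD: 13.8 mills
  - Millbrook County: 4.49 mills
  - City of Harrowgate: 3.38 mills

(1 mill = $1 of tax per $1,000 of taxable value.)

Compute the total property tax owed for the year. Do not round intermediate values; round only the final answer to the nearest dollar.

$23,330

Assessed value = $2,195,700 × 0.56 = $1,229,592
Disabled-veteran exemption = min($25,000, 20% × $1,229,592) = min($25,000, $245,918.4) = $25,000 (dollar cap binds)
Taxable value = $1,229,592 − $128,000 − $25,000 = $1,076,592
Rookery Unified SD: $1,076,592 × 0.0138 = $14,856.9696
Millbrook County: $1,076,592 × 0.00449 = $4,833.89808
City of Harrowgate: $1,076,592 × 0.00338 = $3,638.88096
Total = $23,329.74864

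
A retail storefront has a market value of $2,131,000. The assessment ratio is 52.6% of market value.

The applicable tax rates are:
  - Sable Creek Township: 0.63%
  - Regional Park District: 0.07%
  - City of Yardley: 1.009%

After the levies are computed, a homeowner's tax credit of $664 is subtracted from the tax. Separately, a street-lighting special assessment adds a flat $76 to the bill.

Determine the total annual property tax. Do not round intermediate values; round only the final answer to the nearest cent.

$18,568.28

Assessed value = $2,131,000 × 0.526 = $1,120,906
Sable Creek Township: $1,120,906 × 0.0063 = $7,061.7078
Regional Park District: $1,120,906 × 0.0007 = $784.6342
City of Yardley: $1,120,906 × 0.01009 = $11,309.94154
Levies subtotal = $19,156.28354
After credit = $19,156.28354 − $664 = $18,492.28354
Total = $18,492.28354 + $76 = $18,568.28354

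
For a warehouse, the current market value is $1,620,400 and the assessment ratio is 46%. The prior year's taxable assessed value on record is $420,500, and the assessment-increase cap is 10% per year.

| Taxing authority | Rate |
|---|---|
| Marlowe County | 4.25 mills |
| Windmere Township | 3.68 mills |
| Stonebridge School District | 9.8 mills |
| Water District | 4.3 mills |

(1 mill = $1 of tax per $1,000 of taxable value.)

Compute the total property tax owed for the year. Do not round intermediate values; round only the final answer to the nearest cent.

$10,189.98

Uncapped assessed value = $1,620,400 × 0.46 = $745,384
Cap limit = $420,500 × 1.1 = $462,550
Taxable assessed value = min($745,384, $462,550) = $462,550 (cap binds)
Marlowe County: $462,550 × 0.00425 = $1,965.8375
Windmere Township: $462,550 × 0.00368 = $1,702.184
Stonebridge School District: $462,550 × 0.0098 = $4,532.99
Water District: $462,550 × 0.0043 = $1,988.965
Total = $10,189.9765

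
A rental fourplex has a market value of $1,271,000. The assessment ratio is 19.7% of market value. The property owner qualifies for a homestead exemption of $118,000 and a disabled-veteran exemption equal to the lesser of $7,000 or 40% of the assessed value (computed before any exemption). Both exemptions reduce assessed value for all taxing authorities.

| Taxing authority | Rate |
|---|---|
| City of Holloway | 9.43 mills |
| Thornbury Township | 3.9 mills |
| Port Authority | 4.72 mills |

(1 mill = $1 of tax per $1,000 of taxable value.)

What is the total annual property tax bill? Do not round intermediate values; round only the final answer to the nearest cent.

Assessed value = $1,271,000 × 0.197 = $250,387
Disabled-veteran exemption = min($7,000, 40% × $250,387) = min($7,000, $100,154.8) = $7,000 (dollar cap binds)
Taxable value = $250,387 − $118,000 − $7,000 = $125,387
City of Holloway: $125,387 × 0.00943 = $1,182.39941
Thornbury Township: $125,387 × 0.0039 = $489.0093
Port Authority: $125,387 × 0.00472 = $591.82664
Total = $2,263.23535

$2,263.24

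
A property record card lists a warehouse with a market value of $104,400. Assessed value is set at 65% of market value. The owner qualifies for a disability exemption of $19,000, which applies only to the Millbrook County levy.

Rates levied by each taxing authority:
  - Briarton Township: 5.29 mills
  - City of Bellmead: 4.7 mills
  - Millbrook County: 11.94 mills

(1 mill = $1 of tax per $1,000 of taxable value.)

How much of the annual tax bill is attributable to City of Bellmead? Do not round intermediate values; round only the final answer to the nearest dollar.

$319

Assessed value = $104,400 × 0.65 = $67,860
City of Bellmead taxable value = $67,860 (exemption does not apply)
City of Bellmead levy = $67,860 × 0.0047 = $318.942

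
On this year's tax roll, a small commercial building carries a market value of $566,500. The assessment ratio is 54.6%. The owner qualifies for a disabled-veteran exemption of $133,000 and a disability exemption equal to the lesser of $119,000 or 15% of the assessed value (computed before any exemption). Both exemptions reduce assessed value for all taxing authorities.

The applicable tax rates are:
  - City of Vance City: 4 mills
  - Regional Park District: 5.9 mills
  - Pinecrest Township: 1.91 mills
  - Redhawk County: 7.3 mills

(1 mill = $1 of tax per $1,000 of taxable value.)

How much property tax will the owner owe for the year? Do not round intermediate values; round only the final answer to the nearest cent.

Assessed value = $566,500 × 0.546 = $309,309
Disability exemption = min($119,000, 15% × $309,309) = min($119,000, $46,396.35) = $46,396.35 (percentage binds)
Taxable value = $309,309 − $133,000 − $46,396.35 = $129,912.65
City of Vance City: $129,912.65 × 0.004 = $519.6506
Regional Park District: $129,912.65 × 0.0059 = $766.484635
Pinecrest Township: $129,912.65 × 0.00191 = $248.1331615
Redhawk County: $129,912.65 × 0.0073 = $948.362345
Total = $2,482.6307415

$2,482.63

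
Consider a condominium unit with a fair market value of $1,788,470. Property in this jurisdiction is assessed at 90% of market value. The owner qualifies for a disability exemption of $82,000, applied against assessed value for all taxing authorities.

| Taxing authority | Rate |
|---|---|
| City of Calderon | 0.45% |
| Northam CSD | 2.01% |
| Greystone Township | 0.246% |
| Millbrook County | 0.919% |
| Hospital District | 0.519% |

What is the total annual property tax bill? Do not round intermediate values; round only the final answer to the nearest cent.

Assessed value = $1,788,470 × 0.9 = $1,609,623
Taxable value = $1,609,623 − $82,000 = $1,527,623
City of Calderon: $1,527,623 × 0.0045 = $6,874.3035
Northam CSD: $1,527,623 × 0.0201 = $30,705.2223
Greystone Township: $1,527,623 × 0.00246 = $3,757.95258
Millbrook County: $1,527,623 × 0.00919 = $14,038.85537
Hospital District: $1,527,623 × 0.00519 = $7,928.36337
Total = $6,874.3035 + $30,705.2223 + $3,757.95258 + $14,038.85537 + $7,928.36337 = $63,304.69712

$63,304.70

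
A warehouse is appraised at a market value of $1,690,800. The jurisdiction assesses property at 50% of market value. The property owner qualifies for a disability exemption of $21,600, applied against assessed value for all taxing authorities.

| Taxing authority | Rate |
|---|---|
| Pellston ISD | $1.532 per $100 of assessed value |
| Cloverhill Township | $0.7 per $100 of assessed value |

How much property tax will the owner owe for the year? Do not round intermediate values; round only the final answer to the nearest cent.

$18,387.22

Assessed value = $1,690,800 × 0.5 = $845,400
Taxable value = $845,400 − $21,600 = $823,800
Pellston ISD: $823,800 × 0.01532 = $12,620.616
Cloverhill Township: $823,800 × 0.007 = $5,766.6
Total = $12,620.616 + $5,766.6 = $18,387.216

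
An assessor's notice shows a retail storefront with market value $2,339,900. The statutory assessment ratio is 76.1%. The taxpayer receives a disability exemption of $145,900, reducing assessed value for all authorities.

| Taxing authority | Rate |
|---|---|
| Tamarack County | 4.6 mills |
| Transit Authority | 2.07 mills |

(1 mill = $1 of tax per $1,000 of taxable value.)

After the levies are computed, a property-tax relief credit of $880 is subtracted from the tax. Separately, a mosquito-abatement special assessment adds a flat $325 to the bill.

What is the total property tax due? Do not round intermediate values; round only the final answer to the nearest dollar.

Assessed value = $2,339,900 × 0.761 = $1,780,663.9
Taxable value = $1,780,663.9 − $145,900 = $1,634,763.9
Tamarack County: $1,634,763.9 × 0.0046 = $7,519.91394
Transit Authority: $1,634,763.9 × 0.00207 = $3,383.961273
Levies subtotal = $10,903.875213
After credit = $10,903.875213 − $880 = $10,023.875213
Total = $10,023.875213 + $325 = $10,348.875213

$10,349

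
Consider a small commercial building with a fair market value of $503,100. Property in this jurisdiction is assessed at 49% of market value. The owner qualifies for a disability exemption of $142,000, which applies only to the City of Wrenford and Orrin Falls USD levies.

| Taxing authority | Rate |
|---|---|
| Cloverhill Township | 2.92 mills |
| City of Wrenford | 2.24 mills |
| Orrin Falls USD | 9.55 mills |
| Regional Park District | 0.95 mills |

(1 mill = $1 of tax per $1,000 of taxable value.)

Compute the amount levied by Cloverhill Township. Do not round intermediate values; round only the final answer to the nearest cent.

$719.84

Assessed value = $503,100 × 0.49 = $246,519
Cloverhill Township taxable value = $246,519 (exemption does not apply)
Cloverhill Township levy = $246,519 × 0.00292 = $719.83548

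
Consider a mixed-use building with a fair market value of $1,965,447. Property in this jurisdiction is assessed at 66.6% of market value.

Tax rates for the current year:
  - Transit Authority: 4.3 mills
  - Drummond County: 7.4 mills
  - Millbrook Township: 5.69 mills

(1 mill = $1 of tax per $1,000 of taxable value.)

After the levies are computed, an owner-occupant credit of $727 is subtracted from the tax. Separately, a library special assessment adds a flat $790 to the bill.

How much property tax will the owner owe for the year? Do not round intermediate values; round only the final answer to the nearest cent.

Assessed value = $1,965,447 × 0.666 = $1,308,987.702
Transit Authority: $1,308,987.702 × 0.0043 = $5,628.6471186
Drummond County: $1,308,987.702 × 0.0074 = $9,686.5089948
Millbrook Township: $1,308,987.702 × 0.00569 = $7,448.14002438
Levies subtotal = $22,763.29613778
After credit = $22,763.29613778 − $727 = $22,036.29613778
Total = $22,036.29613778 + $790 = $22,826.29613778

$22,826.30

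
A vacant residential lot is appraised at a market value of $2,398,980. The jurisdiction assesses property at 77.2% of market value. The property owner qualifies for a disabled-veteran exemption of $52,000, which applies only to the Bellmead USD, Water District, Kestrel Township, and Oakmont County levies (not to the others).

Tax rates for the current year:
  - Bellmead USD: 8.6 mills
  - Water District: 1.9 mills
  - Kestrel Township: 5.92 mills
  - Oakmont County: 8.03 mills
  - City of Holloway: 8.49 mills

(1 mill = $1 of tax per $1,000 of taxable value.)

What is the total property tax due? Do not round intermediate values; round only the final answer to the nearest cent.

Assessed value = $2,398,980 × 0.772 = $1,852,012.56
Bellmead USD: ($1,852,012.56 − $52,000) × 0.0086 = $1,800,012.56 × 0.0086 = $15,480.108016
Water District: ($1,852,012.56 − $52,000) × 0.0019 = $1,800,012.56 × 0.0019 = $3,420.023864
Kestrel Township: ($1,852,012.56 − $52,000) × 0.00592 = $1,800,012.56 × 0.00592 = $10,656.0743552
Oakmont County: ($1,852,012.56 − $52,000) × 0.00803 = $1,800,012.56 × 0.00803 = $14,454.1008568
City of Holloway: $1,852,012.56 × 0.00849 = $15,723.5866344
Total = $59,733.8937264

$59,733.89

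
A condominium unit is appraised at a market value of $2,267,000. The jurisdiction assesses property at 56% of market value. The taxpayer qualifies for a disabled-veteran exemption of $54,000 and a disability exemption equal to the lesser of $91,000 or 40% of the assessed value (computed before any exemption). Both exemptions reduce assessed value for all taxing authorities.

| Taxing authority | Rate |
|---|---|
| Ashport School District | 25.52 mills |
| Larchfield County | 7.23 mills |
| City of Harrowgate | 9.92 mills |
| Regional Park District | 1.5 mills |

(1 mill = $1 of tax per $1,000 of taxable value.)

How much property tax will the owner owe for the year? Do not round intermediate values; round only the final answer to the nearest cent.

$49,670.05

Assessed value = $2,267,000 × 0.56 = $1,269,520
Disability exemption = min($91,000, 40% × $1,269,520) = min($91,000, $507,808) = $91,000 (dollar cap binds)
Taxable value = $1,269,520 − $54,000 − $91,000 = $1,124,520
Ashport School District: $1,124,520 × 0.02552 = $28,697.7504
Larchfield County: $1,124,520 × 0.00723 = $8,130.2796
City of Harrowgate: $1,124,520 × 0.00992 = $11,155.2384
Regional Park District: $1,124,520 × 0.0015 = $1,686.78
Total = $49,670.0484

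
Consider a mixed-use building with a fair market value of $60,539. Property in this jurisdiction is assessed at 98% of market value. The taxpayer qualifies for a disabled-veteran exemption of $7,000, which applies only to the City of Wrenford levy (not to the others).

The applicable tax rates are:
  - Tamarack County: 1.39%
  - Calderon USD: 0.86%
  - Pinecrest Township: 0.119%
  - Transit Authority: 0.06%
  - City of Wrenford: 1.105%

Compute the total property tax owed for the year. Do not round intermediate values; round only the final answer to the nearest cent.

Assessed value = $60,539 × 0.98 = $59,328.22
Tamarack County: $59,328.22 × 0.0139 = $824.662258
Calderon USD: $59,328.22 × 0.0086 = $510.222692
Pinecrest Township: $59,328.22 × 0.00119 = $70.6005818
Transit Authority: $59,328.22 × 0.0006 = $35.596932
City of Wrenford: ($59,328.22 − $7,000) × 0.01105 = $52,328.22 × 0.01105 = $578.226831
Total = $2,019.3092948

$2,019.31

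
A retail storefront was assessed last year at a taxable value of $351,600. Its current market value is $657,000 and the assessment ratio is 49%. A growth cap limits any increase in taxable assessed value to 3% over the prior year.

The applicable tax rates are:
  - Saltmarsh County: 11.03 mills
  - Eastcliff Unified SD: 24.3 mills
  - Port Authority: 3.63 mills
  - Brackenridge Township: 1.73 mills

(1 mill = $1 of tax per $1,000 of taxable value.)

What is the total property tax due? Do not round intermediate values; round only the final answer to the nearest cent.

$13,099.33

Uncapped assessed value = $657,000 × 0.49 = $321,930
Cap limit = $351,600 × 1.03 = $362,148
Taxable assessed value = min($321,930, $362,148) = $321,930 (cap does not bind)
Saltmarsh County: $321,930 × 0.01103 = $3,550.8879
Eastcliff Unified SD: $321,930 × 0.0243 = $7,822.899
Port Authority: $321,930 × 0.00363 = $1,168.6059
Brackenridge Township: $321,930 × 0.00173 = $556.9389
Total = $13,099.3317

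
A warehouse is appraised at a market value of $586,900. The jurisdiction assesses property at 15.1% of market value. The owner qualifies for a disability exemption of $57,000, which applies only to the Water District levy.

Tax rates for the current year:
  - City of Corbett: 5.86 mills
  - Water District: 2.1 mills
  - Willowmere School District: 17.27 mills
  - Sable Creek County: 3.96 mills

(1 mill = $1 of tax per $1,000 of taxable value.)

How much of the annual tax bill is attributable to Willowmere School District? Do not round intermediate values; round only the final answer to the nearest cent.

Assessed value = $586,900 × 0.151 = $88,621.9
Willowmere School District taxable value = $88,621.9 (exemption does not apply)
Willowmere School District levy = $88,621.9 × 0.01727 = $1,530.500213

$1,530.50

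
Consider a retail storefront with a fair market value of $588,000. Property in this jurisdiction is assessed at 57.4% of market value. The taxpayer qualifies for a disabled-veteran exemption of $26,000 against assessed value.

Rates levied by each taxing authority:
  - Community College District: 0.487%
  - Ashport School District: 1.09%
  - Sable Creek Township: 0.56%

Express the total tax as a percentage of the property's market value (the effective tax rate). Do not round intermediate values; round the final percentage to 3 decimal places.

1.132%

Assessed value = $588,000 × 0.574 = $337,512
Taxable value = $337,512 − $26,000 = $311,512
Community College District: $311,512 × 0.00487 = $1,517.06344
Ashport School District: $311,512 × 0.0109 = $3,395.4808
Sable Creek Township: $311,512 × 0.0056 = $1,744.4672
Total tax = $6,657.01144
Effective rate = $6,657.01144 ÷ $588,000 = 1.132% of market value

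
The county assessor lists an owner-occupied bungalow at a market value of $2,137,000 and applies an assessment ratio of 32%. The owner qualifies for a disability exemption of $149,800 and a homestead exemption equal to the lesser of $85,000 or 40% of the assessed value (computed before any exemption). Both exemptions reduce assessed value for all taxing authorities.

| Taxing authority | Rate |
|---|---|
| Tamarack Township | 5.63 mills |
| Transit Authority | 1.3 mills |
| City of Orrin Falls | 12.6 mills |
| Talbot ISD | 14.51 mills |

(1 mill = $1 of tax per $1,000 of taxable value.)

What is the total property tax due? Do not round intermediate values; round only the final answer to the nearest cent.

$15,285.32

Assessed value = $2,137,000 × 0.32 = $683,840
Homestead exemption = min($85,000, 40% × $683,840) = min($85,000, $273,536) = $85,000 (dollar cap binds)
Taxable value = $683,840 − $149,800 − $85,000 = $449,040
Tamarack Township: $449,040 × 0.00563 = $2,528.0952
Transit Authority: $449,040 × 0.0013 = $583.752
City of Orrin Falls: $449,040 × 0.0126 = $5,657.904
Talbot ISD: $449,040 × 0.01451 = $6,515.5704
Total = $15,285.3216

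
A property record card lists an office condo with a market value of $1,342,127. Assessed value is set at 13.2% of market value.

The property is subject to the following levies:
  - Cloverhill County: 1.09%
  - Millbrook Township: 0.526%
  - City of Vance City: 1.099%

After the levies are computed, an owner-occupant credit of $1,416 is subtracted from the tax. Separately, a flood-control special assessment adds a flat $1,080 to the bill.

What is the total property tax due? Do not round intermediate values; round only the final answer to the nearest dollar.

Assessed value = $1,342,127 × 0.132 = $177,160.764
Cloverhill County: $177,160.764 × 0.0109 = $1,931.0523276
Millbrook Township: $177,160.764 × 0.00526 = $931.86561864
City of Vance City: $177,160.764 × 0.01099 = $1,946.99679636
Levies subtotal = $4,809.9147426
After credit = $4,809.9147426 − $1,416 = $3,393.9147426
Total = $3,393.9147426 + $1,080 = $4,473.9147426

$4,474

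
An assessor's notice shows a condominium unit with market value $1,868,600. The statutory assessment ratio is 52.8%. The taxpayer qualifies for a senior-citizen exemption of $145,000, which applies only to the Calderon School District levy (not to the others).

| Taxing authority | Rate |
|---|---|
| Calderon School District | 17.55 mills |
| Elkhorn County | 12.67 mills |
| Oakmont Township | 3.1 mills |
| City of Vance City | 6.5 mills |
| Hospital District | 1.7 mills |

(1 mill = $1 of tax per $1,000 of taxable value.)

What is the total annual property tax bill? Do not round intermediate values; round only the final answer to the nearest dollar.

$38,420

Assessed value = $1,868,600 × 0.528 = $986,620.8
Calderon School District: ($986,620.8 − $145,000) × 0.01755 = $841,620.8 × 0.01755 = $14,770.44504
Elkhorn County: $986,620.8 × 0.01267 = $12,500.485536
Oakmont Township: $986,620.8 × 0.0031 = $3,058.52448
City of Vance City: $986,620.8 × 0.0065 = $6,413.0352
Hospital District: $986,620.8 × 0.0017 = $1,677.25536
Total = $38,419.745616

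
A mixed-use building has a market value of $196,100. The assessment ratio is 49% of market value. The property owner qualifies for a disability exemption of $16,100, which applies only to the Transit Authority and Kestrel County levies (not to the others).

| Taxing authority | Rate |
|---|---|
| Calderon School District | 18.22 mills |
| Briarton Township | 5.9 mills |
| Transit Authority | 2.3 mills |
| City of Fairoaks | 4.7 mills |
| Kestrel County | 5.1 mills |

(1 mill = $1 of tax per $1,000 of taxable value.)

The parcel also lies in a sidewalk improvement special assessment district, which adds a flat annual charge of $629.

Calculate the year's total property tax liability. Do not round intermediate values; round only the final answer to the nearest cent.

Assessed value = $196,100 × 0.49 = $96,089
Calderon School District: $96,089 × 0.01822 = $1,750.74158
Briarton Township: $96,089 × 0.0059 = $566.9251
Transit Authority: ($96,089 − $16,100) × 0.0023 = $79,989 × 0.0023 = $183.9747
City of Fairoaks: $96,089 × 0.0047 = $451.6183
Kestrel County: ($96,089 − $16,100) × 0.0051 = $79,989 × 0.0051 = $407.9439
Levies subtotal = $3,361.20358
Total = $3,361.20358 + $629 = $3,990.20358

$3,990.20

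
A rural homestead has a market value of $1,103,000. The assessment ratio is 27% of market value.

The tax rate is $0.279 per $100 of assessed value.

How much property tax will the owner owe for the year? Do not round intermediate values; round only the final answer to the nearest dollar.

Assessed value = $1,103,000 × 0.27 = $297,810
Tax = $297,810 × 0.00279 = $830.8899

$831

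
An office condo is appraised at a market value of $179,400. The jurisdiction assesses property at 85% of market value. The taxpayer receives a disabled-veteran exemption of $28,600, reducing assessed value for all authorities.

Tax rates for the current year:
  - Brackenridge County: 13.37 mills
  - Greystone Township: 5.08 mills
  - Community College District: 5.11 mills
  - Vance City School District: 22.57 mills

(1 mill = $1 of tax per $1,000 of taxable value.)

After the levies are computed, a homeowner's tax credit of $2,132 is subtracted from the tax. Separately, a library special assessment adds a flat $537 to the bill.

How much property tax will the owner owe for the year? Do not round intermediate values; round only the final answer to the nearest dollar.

Assessed value = $179,400 × 0.85 = $152,490
Taxable value = $152,490 − $28,600 = $123,890
Brackenridge County: $123,890 × 0.01337 = $1,656.4093
Greystone Township: $123,890 × 0.00508 = $629.3612
Community College District: $123,890 × 0.00511 = $633.0779
Vance City School District: $123,890 × 0.02257 = $2,796.1973
Levies subtotal = $5,715.0457
After credit = $5,715.0457 − $2,132 = $3,583.0457
Total = $3,583.0457 + $537 = $4,120.0457

$4,120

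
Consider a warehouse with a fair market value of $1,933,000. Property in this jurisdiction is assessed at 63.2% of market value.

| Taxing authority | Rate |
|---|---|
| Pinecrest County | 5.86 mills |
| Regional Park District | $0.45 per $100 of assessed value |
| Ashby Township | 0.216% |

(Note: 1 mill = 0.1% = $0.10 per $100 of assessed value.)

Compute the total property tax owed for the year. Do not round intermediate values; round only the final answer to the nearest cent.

Assessed value = $1,933,000 × 0.632 = $1,221,656
Pinecrest County: $1,221,656 × 0.00586 = $7,158.90416
Regional Park District: $1,221,656 × 0.0045 = $5,497.452
Ashby Township: $1,221,656 × 0.00216 = $2,638.77696
Total = $15,295.13312

$15,295.13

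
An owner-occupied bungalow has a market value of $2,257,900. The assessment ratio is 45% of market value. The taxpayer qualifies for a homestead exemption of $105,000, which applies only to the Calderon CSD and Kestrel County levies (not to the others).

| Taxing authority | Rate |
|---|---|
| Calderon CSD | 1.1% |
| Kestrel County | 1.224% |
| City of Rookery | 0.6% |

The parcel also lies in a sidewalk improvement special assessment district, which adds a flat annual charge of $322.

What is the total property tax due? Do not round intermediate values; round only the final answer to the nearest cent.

Assessed value = $2,257,900 × 0.45 = $1,016,055
Calderon CSD: ($1,016,055 − $105,000) × 0.011 = $911,055 × 0.011 = $10,021.605
Kestrel County: ($1,016,055 − $105,000) × 0.01224 = $911,055 × 0.01224 = $11,151.3132
City of Rookery: $1,016,055 × 0.006 = $6,096.33
Levies subtotal = $27,269.2482
Total = $27,269.2482 + $322 = $27,591.2482

$27,591.25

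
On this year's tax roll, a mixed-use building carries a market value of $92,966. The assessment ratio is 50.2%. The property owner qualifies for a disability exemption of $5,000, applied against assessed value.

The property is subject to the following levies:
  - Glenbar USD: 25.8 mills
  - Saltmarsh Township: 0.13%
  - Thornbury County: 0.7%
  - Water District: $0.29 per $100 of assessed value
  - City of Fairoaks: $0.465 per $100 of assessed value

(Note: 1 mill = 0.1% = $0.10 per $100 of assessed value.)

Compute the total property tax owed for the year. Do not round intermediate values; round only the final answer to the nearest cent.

$1,735.51

Assessed value = $92,966 × 0.502 = $46,668.932
Taxable value = $46,668.932 − $5,000 = $41,668.932
Glenbar USD: $41,668.932 × 0.0258 = $1,075.0584456
Saltmarsh Township: $41,668.932 × 0.0013 = $54.1696116
Thornbury County: $41,668.932 × 0.007 = $291.682524
Water District: $41,668.932 × 0.0029 = $120.8399028
City of Fairoaks: $41,668.932 × 0.00465 = $193.7605338
Total = $1,735.5110178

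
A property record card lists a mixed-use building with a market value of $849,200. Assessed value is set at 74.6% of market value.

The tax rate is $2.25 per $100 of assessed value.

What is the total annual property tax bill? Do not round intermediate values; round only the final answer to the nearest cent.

Assessed value = $849,200 × 0.746 = $633,503.2
Tax = $633,503.2 × 0.0225 = $14,253.822

$14,253.82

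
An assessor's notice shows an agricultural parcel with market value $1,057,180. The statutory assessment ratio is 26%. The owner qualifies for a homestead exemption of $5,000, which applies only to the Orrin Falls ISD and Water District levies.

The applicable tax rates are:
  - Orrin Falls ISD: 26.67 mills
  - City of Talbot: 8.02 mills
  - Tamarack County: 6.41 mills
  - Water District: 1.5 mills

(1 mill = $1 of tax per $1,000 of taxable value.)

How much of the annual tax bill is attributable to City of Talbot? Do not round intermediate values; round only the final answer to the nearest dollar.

$2,204

Assessed value = $1,057,180 × 0.26 = $274,866.8
City of Talbot taxable value = $274,866.8 (exemption does not apply)
City of Talbot levy = $274,866.8 × 0.00802 = $2,204.431736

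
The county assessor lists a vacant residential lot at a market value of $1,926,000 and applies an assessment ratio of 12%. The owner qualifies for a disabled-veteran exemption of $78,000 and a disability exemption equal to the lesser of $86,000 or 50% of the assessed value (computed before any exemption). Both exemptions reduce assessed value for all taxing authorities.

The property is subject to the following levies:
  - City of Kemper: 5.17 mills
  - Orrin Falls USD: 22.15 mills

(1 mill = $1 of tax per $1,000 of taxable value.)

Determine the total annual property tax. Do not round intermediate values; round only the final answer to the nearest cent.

Assessed value = $1,926,000 × 0.12 = $231,120
Disability exemption = min($86,000, 50% × $231,120) = min($86,000, $115,560) = $86,000 (dollar cap binds)
Taxable value = $231,120 − $78,000 − $86,000 = $67,120
City of Kemper: $67,120 × 0.00517 = $347.0104
Orrin Falls USD: $67,120 × 0.02215 = $1,486.708
Total = $1,833.7184

$1,833.72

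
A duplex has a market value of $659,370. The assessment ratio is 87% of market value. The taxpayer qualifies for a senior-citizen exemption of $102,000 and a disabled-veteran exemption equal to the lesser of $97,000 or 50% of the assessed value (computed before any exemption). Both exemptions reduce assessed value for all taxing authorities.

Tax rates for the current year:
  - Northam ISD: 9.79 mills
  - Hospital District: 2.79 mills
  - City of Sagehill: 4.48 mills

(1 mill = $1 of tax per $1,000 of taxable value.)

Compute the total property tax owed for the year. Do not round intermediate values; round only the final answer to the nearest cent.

Assessed value = $659,370 × 0.87 = $573,651.9
Disabled-veteran exemption = min($97,000, 50% × $573,651.9) = min($97,000, $286,825.95) = $97,000 (dollar cap binds)
Taxable value = $573,651.9 − $102,000 − $97,000 = $374,651.9
Northam ISD: $374,651.9 × 0.00979 = $3,667.842101
Hospital District: $374,651.9 × 0.00279 = $1,045.278801
City of Sagehill: $374,651.9 × 0.00448 = $1,678.440512
Total = $6,391.561414

$6,391.56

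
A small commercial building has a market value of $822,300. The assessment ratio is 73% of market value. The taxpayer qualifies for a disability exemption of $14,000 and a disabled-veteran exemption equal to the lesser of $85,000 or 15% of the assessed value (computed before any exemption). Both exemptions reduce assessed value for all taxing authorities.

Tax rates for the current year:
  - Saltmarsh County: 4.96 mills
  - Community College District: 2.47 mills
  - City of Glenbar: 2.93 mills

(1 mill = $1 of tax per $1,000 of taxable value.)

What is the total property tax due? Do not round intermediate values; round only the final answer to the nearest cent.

Assessed value = $822,300 × 0.73 = $600,279
Disabled-veteran exemption = min($85,000, 15% × $600,279) = min($85,000, $90,041.85) = $85,000 (dollar cap binds)
Taxable value = $600,279 − $14,000 − $85,000 = $501,279
Saltmarsh County: $501,279 × 0.00496 = $2,486.34384
Community College District: $501,279 × 0.00247 = $1,238.15913
City of Glenbar: $501,279 × 0.00293 = $1,468.74747
Total = $5,193.25044

$5,193.25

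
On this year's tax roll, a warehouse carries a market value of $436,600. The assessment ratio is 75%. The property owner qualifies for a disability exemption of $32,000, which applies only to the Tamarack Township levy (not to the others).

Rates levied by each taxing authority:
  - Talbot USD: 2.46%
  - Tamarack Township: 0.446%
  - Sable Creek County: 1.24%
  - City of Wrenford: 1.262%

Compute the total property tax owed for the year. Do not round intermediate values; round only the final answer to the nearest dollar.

$17,566

Assessed value = $436,600 × 0.75 = $327,450
Talbot USD: $327,450 × 0.0246 = $8,055.27
Tamarack Township: ($327,450 − $32,000) × 0.00446 = $295,450 × 0.00446 = $1,317.707
Sable Creek County: $327,450 × 0.0124 = $4,060.38
City of Wrenford: $327,450 × 0.01262 = $4,132.419
Total = $17,565.776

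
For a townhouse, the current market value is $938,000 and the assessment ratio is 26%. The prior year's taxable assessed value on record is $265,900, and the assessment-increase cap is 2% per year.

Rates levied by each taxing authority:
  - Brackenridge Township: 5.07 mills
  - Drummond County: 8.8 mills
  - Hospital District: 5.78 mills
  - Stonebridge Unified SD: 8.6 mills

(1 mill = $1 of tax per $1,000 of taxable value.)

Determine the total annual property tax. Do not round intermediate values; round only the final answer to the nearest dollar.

$6,890

Uncapped assessed value = $938,000 × 0.26 = $243,880
Cap limit = $265,900 × 1.02 = $271,218
Taxable assessed value = min($243,880, $271,218) = $243,880 (cap does not bind)
Brackenridge Township: $243,880 × 0.00507 = $1,236.4716
Drummond County: $243,880 × 0.0088 = $2,146.144
Hospital District: $243,880 × 0.00578 = $1,409.6264
Stonebridge Unified SD: $243,880 × 0.0086 = $2,097.368
Total = $6,889.61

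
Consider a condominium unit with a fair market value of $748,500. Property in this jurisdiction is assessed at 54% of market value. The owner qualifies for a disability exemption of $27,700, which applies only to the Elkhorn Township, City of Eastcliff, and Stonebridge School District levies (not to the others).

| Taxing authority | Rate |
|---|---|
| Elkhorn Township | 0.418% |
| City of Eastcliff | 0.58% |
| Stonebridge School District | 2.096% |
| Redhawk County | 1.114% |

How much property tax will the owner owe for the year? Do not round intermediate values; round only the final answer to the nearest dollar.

$16,151

Assessed value = $748,500 × 0.54 = $404,190
Elkhorn Township: ($404,190 − $27,700) × 0.00418 = $376,490 × 0.00418 = $1,573.7282
City of Eastcliff: ($404,190 − $27,700) × 0.0058 = $376,490 × 0.0058 = $2,183.642
Stonebridge School District: ($404,190 − $27,700) × 0.02096 = $376,490 × 0.02096 = $7,891.2304
Redhawk County: $404,190 × 0.01114 = $4,502.6766
Total = $16,151.2772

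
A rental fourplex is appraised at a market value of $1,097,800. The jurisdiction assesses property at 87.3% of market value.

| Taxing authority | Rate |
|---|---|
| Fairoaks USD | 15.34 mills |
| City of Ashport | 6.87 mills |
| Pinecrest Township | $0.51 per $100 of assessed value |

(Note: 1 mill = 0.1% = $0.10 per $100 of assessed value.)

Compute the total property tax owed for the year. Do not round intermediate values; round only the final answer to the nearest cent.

Assessed value = $1,097,800 × 0.873 = $958,379.4
Fairoaks USD: $958,379.4 × 0.01534 = $14,701.539996
City of Ashport: $958,379.4 × 0.00687 = $6,584.066478
Pinecrest Township: $958,379.4 × 0.0051 = $4,887.73494
Total = $26,173.341414

$26,173.34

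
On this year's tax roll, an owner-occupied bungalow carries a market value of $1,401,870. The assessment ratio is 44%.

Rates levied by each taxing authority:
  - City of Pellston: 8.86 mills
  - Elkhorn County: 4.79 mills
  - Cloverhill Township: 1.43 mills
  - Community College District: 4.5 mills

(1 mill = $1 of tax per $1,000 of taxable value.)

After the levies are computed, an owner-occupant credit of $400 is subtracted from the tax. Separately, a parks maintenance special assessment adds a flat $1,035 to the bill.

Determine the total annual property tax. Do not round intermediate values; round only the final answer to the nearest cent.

Assessed value = $1,401,870 × 0.44 = $616,822.8
City of Pellston: $616,822.8 × 0.00886 = $5,465.050008
Elkhorn County: $616,822.8 × 0.00479 = $2,954.581212
Cloverhill Township: $616,822.8 × 0.00143 = $882.056604
Community College District: $616,822.8 × 0.0045 = $2,775.7026
Levies subtotal = $12,077.390424
After credit = $12,077.390424 − $400 = $11,677.390424
Total = $11,677.390424 + $1,035 = $12,712.390424

$12,712.39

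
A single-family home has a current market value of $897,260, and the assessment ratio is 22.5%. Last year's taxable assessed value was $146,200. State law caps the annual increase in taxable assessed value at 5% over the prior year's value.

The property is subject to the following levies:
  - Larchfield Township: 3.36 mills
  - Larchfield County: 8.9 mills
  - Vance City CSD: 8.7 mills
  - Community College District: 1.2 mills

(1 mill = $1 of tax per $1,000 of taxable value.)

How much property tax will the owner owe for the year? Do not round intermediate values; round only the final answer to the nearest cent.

$3,401.78

Uncapped assessed value = $897,260 × 0.225 = $201,883.5
Cap limit = $146,200 × 1.05 = $153,510
Taxable assessed value = min($201,883.5, $153,510) = $153,510 (cap binds)
Larchfield Township: $153,510 × 0.00336 = $515.7936
Larchfield County: $153,510 × 0.0089 = $1,366.239
Vance City CSD: $153,510 × 0.0087 = $1,335.537
Community College District: $153,510 × 0.0012 = $184.212
Total = $3,401.7816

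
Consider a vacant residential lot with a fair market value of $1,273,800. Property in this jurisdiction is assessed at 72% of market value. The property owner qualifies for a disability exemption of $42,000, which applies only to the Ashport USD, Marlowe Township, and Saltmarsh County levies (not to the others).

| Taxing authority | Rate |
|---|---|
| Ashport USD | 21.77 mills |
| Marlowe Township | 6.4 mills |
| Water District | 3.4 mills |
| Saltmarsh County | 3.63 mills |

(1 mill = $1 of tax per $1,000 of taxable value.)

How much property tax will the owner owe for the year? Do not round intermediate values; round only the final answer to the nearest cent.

Assessed value = $1,273,800 × 0.72 = $917,136
Ashport USD: ($917,136 − $42,000) × 0.02177 = $875,136 × 0.02177 = $19,051.71072
Marlowe Township: ($917,136 − $42,000) × 0.0064 = $875,136 × 0.0064 = $5,600.8704
Water District: $917,136 × 0.0034 = $3,118.2624
Saltmarsh County: ($917,136 − $42,000) × 0.00363 = $875,136 × 0.00363 = $3,176.74368
Total = $30,947.5872

$30,947.59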